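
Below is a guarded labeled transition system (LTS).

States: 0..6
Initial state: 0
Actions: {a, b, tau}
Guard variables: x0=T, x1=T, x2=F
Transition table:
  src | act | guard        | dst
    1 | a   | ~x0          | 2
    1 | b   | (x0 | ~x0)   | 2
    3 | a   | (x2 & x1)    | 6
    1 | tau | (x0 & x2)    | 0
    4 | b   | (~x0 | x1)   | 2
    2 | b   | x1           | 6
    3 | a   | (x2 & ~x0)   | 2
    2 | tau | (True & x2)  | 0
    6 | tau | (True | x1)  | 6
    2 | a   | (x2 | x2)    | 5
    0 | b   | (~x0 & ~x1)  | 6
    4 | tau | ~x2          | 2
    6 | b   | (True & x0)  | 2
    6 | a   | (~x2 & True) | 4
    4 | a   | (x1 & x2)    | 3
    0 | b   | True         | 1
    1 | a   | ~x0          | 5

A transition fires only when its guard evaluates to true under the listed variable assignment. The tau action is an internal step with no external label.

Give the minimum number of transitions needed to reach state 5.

Breadth-first toward 5:
  Layer 0: {0}
  Layer 1: {1}
  Layer 2: {2}
  Layer 3: {6}
  Layer 4: {4}
5 never appears.

Answer: UNREACHABLE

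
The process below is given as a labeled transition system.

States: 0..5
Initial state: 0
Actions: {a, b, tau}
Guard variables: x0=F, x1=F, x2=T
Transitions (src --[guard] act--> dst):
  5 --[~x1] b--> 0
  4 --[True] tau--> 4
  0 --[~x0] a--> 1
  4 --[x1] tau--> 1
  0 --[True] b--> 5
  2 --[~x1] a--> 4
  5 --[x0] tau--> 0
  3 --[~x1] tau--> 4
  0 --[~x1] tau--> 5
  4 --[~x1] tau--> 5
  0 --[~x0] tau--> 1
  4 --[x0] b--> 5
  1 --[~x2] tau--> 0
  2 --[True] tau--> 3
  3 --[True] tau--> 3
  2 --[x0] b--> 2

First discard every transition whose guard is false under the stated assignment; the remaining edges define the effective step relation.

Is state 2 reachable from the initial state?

Guard filter leaves 11 enabled edge(s).
depth 0: {0}
depth 1: {1,5}  now seen {0,1,5}
Reach set: {0,1,5}

Answer: UNREACHABLE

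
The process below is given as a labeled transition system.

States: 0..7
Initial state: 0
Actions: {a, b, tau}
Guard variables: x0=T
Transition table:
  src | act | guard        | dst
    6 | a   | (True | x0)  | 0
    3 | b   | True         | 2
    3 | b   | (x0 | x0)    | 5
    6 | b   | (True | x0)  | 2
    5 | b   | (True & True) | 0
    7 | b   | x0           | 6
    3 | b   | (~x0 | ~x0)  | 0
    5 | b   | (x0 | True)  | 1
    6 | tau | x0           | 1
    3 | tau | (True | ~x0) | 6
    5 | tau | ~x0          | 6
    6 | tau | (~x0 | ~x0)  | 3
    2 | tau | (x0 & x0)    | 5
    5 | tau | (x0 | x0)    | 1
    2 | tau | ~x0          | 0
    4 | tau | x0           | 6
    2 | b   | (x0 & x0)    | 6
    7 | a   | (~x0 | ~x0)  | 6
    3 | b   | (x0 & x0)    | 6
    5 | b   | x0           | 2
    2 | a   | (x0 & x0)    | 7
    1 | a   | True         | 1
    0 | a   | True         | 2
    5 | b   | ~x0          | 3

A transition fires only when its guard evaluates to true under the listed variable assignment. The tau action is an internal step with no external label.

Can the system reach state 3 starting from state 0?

Answer: UNREACHABLE

Trace:
Guard filter leaves 18 enabled edge(s).
Layer 0: {0}
Layer 1: {2}  now seen {0,2}
Layer 2: {5,6,7}  now seen {0,2,5,6,7}
Layer 3: {1}  now seen {0,1,2,5,6,7}
R = {0,1,2,5,6,7}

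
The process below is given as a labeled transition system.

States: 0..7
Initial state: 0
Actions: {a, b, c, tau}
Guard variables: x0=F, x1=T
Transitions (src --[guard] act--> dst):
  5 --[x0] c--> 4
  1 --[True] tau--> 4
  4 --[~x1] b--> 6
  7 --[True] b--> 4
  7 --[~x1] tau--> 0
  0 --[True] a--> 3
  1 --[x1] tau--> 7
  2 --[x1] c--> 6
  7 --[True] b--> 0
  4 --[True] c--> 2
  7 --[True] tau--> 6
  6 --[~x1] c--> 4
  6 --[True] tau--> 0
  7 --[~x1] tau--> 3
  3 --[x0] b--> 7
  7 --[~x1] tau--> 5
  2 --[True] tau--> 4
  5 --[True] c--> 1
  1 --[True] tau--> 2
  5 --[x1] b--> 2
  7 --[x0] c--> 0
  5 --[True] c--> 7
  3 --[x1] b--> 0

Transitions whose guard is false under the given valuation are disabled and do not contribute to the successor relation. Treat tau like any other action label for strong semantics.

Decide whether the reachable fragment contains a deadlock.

Answer: DEADLOCK-FREE

Trace:
Reach set: {0,3}
  0: a→3  [1 exit(s)]
  3: b→0  [1 exit(s)]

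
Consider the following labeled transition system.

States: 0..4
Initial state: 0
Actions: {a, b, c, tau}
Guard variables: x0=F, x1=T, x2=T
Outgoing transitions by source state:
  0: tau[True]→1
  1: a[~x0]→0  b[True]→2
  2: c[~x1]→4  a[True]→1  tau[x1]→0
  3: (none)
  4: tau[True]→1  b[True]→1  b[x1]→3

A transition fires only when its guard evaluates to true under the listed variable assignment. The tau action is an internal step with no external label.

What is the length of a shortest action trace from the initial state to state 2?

Breadth-first toward 2:
  Layer 0: {0}
  Layer 1: {1}
  Layer 2: {2}
2 enters at depth 2; path tau·b

Answer: 2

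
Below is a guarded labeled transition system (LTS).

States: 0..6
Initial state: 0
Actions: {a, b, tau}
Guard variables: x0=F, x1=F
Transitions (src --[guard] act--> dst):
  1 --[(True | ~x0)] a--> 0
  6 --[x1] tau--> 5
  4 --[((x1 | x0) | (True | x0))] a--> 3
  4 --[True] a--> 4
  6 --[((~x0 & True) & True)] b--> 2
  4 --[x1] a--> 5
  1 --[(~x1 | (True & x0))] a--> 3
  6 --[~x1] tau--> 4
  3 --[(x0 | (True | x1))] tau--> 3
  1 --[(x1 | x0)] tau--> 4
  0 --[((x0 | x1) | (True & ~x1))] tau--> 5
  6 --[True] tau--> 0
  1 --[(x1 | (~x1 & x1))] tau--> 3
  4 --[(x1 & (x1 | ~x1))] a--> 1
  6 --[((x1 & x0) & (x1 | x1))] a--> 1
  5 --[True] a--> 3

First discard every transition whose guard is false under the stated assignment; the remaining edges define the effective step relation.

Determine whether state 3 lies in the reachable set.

10 transition(s) survive guard evaluation.
Layer 0: {0}
Layer 1: {5}  now seen {0,5}
Layer 2: {3}  now seen {0,3,5}
Reachable = {0,3,5}
trace reaching 3: tau·a

Answer: REACHABLE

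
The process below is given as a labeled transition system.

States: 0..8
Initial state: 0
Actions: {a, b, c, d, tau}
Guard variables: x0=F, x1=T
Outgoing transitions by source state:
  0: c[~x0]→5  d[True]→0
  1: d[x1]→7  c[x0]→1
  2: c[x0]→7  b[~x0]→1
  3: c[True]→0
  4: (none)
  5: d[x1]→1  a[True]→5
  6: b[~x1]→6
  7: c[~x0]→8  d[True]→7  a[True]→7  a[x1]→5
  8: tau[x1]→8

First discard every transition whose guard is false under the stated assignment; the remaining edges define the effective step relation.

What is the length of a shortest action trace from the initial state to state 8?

Layered search for 8:
  L0 = {0}
  L1 = {5}
  L2 = {1}
  L3 = {7}
  L4 = {8}
first hit 8 at d=4 via c·d·d·c

Answer: 4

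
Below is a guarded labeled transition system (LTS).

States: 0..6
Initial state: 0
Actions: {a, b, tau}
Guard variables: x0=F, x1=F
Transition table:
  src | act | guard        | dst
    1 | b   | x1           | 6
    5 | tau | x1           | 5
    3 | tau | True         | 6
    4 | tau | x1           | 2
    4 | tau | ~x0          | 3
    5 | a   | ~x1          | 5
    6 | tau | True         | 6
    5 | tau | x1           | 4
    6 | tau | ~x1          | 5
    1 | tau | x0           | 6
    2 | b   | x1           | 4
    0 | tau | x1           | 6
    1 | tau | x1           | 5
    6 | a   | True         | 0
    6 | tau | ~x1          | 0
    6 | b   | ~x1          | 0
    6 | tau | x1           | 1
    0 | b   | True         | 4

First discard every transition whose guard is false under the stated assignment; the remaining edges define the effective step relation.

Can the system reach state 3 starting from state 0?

After dropping false guards: 9 live edges.
L0 = {0}
L1 = {4}  now seen {0,4}
L2 = {3}  now seen {0,3,4}
L3 = {6}  now seen {0,3,4,6}
L4 = {5}  now seen {0,3,4,5,6}
R = {0,3,4,5,6}
witness 3: b·tau

Answer: REACHABLE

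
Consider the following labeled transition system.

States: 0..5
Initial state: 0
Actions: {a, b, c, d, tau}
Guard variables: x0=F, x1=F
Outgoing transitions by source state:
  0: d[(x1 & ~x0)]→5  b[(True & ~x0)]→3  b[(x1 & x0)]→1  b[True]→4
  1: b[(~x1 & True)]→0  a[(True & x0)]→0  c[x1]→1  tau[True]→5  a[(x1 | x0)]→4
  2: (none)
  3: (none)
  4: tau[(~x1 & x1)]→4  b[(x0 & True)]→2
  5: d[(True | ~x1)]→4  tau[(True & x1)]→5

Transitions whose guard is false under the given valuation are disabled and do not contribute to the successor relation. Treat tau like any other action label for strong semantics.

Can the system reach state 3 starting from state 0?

Guard filter leaves 5 enabled edge(s).
depth 0: {0}
depth 1: {3,4}  cumulative {0,3,4}
Reach set: {0,3,4}
Path to 3: b

Answer: REACHABLE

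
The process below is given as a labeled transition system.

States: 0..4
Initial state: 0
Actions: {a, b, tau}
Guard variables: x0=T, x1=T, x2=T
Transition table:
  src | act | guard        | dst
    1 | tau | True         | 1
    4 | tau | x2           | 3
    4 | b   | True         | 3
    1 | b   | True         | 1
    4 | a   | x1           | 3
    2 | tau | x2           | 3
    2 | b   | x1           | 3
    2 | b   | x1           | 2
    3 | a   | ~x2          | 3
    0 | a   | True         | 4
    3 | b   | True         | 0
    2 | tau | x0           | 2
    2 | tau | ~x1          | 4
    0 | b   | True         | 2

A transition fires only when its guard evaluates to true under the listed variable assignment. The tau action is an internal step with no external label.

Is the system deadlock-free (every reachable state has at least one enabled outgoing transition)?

Answer: DEADLOCK-FREE

Trace:
Reachable = {0,2,3,4}
  0: a→4  b→2  [deg 2]
  2: b→2  b→3  tau→2  tau→3  [deg 4]
  3: b→0  [deg 1]
  4: a→3  b→3  tau→3  [deg 3]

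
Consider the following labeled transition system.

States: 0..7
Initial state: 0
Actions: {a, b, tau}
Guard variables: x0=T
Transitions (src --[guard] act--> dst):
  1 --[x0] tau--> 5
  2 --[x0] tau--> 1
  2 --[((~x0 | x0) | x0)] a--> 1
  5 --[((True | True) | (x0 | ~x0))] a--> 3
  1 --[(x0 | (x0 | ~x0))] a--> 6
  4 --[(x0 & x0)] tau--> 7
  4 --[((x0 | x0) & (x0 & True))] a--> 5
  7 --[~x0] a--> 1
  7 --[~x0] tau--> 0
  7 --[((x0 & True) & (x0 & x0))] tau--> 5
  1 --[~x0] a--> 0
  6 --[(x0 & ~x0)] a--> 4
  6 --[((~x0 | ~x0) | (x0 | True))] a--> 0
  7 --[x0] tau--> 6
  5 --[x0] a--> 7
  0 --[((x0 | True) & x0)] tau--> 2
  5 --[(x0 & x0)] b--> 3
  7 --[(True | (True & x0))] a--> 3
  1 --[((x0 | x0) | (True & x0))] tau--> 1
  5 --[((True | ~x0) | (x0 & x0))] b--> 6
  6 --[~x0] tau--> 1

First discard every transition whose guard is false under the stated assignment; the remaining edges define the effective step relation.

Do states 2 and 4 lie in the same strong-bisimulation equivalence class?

Answer: NOT BISIMILAR

Trace:
Compute ~ classes (split until stable):
  P[0] = {{0,1,2,3,4,5,6,7}}
  P[1] = {{0},{1,2,4,7},{3},{5},{6}}
  P[2] = {{0},{1},{2},{3},{4},{5},{6},{7}}
8 equivalence class(es) (converged in 3)
class of 2: {2}; class of 4: {4}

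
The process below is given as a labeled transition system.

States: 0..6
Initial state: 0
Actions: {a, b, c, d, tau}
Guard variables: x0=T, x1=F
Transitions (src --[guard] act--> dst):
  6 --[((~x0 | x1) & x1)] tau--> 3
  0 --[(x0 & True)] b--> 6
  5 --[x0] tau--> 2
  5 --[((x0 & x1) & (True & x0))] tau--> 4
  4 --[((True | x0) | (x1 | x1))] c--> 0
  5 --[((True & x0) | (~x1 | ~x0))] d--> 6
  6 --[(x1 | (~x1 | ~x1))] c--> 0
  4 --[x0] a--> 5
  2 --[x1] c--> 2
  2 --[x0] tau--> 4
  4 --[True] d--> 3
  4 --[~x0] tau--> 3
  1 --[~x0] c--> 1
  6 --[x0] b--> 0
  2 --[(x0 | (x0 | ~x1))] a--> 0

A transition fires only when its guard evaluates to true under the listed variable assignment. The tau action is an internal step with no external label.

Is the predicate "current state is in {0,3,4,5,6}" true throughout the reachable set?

Inv-set: {0,3,4,5,6}
Reach set: {0,6}
  0: safe
  6: safe

Answer: INVARIANT HOLDS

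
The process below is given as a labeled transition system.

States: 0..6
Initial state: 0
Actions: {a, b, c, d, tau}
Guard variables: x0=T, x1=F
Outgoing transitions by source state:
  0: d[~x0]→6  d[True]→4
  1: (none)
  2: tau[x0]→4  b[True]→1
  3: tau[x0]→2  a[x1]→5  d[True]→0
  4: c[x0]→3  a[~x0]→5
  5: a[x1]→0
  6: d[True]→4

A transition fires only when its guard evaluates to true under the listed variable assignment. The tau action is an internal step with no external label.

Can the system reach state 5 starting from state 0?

After dropping false guards: 7 live edges.
L0 = {0}
L1 = {4}  total {0,4}
L2 = {3}  total {0,3,4}
L3 = {2}  total {0,2,3,4}
L4 = {1}  total {0,1,2,3,4}
R = {0,1,2,3,4}

Answer: UNREACHABLE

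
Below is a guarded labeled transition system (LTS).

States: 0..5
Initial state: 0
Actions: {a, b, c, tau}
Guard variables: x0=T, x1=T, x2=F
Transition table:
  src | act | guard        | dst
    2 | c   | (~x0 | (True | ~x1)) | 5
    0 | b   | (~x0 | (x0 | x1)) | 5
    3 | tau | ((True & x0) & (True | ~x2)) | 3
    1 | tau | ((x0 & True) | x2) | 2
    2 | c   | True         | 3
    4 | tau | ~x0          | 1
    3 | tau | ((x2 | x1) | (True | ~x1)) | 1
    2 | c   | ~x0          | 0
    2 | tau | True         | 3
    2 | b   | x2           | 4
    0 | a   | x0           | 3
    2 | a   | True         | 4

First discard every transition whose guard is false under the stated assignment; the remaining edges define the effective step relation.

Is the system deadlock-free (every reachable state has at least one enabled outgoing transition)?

R = {0,1,2,3,4,5}
  0: a→3  b→5  [2 out]
  1: tau→2  [1 out]
  2: a→4  c→3  c→5  tau→3  [4 out]
  3: tau→1  tau→3  [2 out]
  4: ∅  [deadlock]
  5: ∅  [deadlock]
witness 4: a·tau·tau·a

Answer: DEADLOCK at state 4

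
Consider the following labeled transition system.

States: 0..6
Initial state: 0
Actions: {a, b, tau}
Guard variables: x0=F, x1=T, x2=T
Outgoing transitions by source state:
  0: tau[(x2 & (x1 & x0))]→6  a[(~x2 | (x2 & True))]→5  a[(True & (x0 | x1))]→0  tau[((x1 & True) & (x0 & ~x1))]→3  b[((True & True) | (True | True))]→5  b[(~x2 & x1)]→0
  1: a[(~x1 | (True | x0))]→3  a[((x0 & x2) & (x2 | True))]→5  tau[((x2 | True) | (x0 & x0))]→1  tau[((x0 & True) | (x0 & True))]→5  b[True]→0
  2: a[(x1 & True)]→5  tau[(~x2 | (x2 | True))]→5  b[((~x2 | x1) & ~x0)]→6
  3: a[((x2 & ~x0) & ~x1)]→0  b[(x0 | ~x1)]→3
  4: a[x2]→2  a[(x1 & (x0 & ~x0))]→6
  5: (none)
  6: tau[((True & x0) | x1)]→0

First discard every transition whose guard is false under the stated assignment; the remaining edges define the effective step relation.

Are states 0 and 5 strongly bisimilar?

Answer: NOT BISIMILAR

Analysis:
Refine partition for ~:
  π0 = {{0,1,2,3,4,5,6}}
  π1 = {{0},{1,2},{3,5},{4},{6}}
  π2 = {{0},{1},{2},{3,5},{4},{6}}
Fixed point at round 3; 6 class(es).
0∈{0}, 5∈{3,5}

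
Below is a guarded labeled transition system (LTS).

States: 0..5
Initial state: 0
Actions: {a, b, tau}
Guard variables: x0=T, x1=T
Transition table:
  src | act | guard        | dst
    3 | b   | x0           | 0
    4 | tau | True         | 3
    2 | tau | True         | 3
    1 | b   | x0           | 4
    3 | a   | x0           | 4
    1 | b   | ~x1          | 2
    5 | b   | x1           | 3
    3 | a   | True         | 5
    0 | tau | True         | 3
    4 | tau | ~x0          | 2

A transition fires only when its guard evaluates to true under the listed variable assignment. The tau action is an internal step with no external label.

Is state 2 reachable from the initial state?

Answer: UNREACHABLE

Trace:
Guard filter leaves 8 enabled edge(s).
depth 0: {0}
depth 1: {3}  total {0,3}
depth 2: {4,5}  total {0,3,4,5}
Reach set: {0,3,4,5}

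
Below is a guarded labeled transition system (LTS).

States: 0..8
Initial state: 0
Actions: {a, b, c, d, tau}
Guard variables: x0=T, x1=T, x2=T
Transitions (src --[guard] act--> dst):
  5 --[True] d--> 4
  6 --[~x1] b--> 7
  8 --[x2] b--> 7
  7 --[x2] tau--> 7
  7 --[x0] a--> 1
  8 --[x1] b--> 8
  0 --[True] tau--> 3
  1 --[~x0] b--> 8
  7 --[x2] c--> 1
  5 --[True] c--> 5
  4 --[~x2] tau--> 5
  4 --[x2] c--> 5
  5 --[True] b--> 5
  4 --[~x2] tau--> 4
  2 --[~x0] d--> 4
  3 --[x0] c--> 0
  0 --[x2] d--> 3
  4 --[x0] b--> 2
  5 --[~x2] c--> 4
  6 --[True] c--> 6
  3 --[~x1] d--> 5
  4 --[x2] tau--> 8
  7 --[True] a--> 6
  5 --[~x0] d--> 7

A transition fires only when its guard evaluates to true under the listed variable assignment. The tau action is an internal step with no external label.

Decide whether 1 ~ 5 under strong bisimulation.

Refine partition for ~:
  round 0: {{0,1,2,3,4,5,6,7,8}}
  round 1: {{0},{1,2},{3,6},{4},{5},{7},{8}}
  round 2: {{0},{1,2},{3},{4},{5},{6},{7},{8}}
8 equivalence class(es) (converged in 3)
1∈{1,2}, 5∈{5}

Answer: NOT BISIMILAR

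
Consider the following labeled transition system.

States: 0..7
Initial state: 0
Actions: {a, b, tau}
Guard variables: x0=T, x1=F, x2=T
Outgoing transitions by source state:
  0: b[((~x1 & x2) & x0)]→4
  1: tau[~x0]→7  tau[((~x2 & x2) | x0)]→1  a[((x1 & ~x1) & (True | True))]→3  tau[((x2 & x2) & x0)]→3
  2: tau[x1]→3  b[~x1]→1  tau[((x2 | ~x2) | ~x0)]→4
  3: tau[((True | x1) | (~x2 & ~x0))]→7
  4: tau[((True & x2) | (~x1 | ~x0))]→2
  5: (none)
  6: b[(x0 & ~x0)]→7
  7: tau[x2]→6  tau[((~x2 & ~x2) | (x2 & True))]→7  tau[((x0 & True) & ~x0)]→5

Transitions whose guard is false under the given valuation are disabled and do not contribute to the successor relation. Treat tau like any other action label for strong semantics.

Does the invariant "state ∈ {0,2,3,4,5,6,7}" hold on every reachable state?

Answer: INVARIANT VIOLATED at state 1

Analysis:
Allowed set {0,2,3,4,5,6,7}
Reach set: {0,1,2,3,4,6,7}
  0: ✓
  1: VIOLATES
  2: ✓
  3: ✓
  4: ✓
  6: ✓
  7: ✓
reach 1 via b·tau·b — violates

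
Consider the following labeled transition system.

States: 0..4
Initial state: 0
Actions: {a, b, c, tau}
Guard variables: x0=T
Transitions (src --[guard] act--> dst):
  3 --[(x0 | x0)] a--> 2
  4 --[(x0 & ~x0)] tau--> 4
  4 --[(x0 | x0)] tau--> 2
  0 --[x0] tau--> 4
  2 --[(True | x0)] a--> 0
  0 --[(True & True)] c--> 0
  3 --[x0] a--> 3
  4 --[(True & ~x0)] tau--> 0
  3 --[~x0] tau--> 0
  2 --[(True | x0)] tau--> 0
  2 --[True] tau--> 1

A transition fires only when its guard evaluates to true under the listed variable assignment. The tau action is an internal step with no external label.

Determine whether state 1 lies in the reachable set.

8 transition(s) survive guard evaluation.
L0 = {0}
L1 = {4}  total {0,4}
L2 = {2}  total {0,2,4}
L3 = {1}  total {0,1,2,4}
Reach set: {0,1,2,4}
Path to 1: tau·tau·tau

Answer: REACHABLE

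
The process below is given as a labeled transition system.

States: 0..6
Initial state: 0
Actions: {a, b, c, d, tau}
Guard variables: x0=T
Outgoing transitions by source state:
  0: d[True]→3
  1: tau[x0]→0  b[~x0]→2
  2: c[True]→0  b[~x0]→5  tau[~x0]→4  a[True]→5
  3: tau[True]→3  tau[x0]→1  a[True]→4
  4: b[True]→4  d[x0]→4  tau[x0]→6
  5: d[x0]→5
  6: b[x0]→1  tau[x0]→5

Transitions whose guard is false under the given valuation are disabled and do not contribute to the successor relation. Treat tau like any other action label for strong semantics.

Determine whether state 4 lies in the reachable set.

13 transition(s) survive guard evaluation.
Layer 0: {0}
Layer 1: {3}  total {0,3}
Layer 2: {1,4}  total {0,1,3,4}
Layer 3: {6}  total {0,1,3,4,6}
Layer 4: {5}  total {0,1,3,4,5,6}
Reachable = {0,1,3,4,5,6}
Path to 4: d·a

Answer: REACHABLE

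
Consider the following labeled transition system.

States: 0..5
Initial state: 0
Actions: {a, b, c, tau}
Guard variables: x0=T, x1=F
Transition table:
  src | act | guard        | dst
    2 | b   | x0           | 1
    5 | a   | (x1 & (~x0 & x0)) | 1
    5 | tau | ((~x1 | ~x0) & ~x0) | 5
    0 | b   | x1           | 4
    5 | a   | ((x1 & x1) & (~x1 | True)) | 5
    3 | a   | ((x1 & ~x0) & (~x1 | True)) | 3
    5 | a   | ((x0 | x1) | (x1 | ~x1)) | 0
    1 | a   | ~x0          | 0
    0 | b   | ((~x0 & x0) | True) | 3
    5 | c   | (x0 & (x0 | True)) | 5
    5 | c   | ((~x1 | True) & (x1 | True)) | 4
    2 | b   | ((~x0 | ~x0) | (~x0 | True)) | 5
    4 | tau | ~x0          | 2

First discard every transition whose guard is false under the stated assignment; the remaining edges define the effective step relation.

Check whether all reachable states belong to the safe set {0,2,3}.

Allowed set {0,2,3}
Reach set: {0,3}
  0: ok
  3: ok

Answer: INVARIANT HOLDS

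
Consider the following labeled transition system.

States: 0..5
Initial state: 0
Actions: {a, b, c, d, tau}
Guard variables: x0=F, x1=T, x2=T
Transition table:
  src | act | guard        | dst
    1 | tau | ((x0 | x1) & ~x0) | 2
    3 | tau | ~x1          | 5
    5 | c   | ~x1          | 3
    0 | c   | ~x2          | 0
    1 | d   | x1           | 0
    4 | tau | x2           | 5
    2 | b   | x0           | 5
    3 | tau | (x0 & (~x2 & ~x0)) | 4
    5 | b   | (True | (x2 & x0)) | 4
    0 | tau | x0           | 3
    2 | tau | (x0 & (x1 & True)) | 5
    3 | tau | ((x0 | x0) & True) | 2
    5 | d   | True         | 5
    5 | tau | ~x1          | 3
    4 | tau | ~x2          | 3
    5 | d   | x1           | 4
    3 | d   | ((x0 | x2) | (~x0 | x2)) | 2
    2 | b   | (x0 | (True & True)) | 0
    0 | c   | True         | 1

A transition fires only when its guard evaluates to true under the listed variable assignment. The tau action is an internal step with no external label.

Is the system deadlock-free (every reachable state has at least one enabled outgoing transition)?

R = {0,1,2}
  0: c→1  [1 out]
  1: d→0  tau→2  [2 out]
  2: b→0  [1 out]

Answer: DEADLOCK-FREE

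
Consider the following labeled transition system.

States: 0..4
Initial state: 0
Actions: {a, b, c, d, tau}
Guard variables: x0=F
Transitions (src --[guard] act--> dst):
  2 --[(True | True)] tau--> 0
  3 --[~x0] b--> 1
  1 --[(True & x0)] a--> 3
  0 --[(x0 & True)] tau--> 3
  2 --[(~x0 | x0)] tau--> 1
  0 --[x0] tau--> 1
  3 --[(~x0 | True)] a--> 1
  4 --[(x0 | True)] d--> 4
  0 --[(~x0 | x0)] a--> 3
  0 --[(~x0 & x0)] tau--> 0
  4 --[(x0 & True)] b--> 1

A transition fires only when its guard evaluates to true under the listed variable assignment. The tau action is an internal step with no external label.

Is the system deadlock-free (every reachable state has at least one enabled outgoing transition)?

Answer: DEADLOCK at state 1

Analysis:
Reach set: {0,1,3}
  0: a→3  [deg 1]
  1: ∅  [deadlock]
  3: a→1  b→1  [deg 2]
trace reaching 1: a·b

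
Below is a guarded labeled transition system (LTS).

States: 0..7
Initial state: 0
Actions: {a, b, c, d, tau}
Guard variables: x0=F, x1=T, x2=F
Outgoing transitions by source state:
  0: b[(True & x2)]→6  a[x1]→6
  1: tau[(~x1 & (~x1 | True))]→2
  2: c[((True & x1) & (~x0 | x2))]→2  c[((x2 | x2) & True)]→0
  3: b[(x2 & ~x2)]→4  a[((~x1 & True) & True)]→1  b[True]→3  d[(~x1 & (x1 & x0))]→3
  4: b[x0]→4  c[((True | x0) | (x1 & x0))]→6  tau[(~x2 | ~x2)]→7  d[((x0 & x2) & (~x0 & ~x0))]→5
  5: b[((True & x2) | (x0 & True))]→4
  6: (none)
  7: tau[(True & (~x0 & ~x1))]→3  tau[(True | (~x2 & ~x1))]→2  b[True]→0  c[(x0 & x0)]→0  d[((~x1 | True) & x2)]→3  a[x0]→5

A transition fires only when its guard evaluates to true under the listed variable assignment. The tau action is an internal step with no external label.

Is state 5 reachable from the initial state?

Guard filter leaves 7 enabled edge(s).
Layer 0: {0}
Layer 1: {6}  now seen {0,6}
Reachable = {0,6}

Answer: UNREACHABLE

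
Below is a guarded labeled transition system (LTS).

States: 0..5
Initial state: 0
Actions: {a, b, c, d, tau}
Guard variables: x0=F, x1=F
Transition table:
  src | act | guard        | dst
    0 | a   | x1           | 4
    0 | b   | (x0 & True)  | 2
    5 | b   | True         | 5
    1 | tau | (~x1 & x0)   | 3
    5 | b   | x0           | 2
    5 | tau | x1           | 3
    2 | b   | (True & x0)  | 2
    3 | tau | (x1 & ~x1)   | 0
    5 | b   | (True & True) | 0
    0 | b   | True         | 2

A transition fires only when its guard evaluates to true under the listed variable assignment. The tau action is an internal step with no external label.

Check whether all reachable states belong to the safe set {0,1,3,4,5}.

Safe = {0,1,3,4,5}
Reach set: {0,2}
  0: ok
  2: outside
reach 2 via b — violates

Answer: INVARIANT VIOLATED at state 2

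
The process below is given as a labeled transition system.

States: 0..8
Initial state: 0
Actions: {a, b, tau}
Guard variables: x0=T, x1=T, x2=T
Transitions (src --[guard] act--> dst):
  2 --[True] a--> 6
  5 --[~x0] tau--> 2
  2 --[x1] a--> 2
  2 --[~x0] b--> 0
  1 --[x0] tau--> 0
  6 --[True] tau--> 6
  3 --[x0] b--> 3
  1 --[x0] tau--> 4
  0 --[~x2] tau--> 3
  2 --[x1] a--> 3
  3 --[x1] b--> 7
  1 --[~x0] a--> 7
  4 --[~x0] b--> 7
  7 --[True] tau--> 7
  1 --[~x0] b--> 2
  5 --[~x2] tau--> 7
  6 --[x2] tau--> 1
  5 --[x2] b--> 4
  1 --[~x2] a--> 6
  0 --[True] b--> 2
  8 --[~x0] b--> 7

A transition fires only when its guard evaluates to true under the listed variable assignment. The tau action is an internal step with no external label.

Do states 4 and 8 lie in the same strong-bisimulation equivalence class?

Compute ~ classes (split until stable):
  π0 = {{0,1,2,3,4,5,6,7,8}}
  π1 = {{0,3,5},{1,6,7},{2},{4,8}}
  π2 = {{0},{1},{2},{3},{4,8},{5},{6,7}}
  π3 = {{0},{1},{2},{3},{4,8},{5},{6},{7}}
Fixed point at round 4; 8 class(es).
class of 4: {4,8}; class of 8: {4,8}

Answer: BISIMILAR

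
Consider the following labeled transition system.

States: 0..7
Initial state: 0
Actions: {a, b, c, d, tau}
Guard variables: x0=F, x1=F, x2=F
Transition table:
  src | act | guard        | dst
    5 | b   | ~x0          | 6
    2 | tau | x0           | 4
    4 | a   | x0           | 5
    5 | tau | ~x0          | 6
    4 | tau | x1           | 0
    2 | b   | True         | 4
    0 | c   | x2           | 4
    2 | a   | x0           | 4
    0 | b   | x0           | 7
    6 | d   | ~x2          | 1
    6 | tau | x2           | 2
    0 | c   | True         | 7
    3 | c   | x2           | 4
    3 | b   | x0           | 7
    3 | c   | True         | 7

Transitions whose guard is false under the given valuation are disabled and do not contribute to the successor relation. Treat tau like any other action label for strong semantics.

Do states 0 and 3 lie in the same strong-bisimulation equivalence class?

Answer: BISIMILAR

Analysis:
Compute ~ classes (split until stable):
  P[0] = {{0,1,2,3,4,5,6,7}}
  P[1] = {{0,3},{1,4,7},{2},{5},{6}}
5 equivalence class(es) (converged in 2)
[0]={0,3}  [3]={0,3}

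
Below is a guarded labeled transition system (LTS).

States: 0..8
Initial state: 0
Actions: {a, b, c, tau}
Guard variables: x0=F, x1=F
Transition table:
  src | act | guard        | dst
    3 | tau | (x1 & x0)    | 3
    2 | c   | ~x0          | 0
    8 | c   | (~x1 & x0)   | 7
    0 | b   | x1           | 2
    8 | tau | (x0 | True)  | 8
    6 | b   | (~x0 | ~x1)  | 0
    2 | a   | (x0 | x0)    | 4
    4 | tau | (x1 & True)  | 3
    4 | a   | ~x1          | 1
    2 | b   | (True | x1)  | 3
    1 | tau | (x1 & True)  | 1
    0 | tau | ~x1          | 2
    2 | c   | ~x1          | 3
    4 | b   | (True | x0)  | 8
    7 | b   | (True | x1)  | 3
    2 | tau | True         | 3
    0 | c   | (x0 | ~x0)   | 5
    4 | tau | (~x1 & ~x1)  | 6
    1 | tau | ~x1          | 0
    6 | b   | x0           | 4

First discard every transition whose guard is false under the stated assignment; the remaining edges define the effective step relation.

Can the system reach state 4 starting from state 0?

Answer: UNREACHABLE

Analysis:
After dropping false guards: 13 live edges.
Layer 0: {0}
Layer 1: {2,5}  now seen {0,2,5}
Layer 2: {3}  now seen {0,2,3,5}
R = {0,2,3,5}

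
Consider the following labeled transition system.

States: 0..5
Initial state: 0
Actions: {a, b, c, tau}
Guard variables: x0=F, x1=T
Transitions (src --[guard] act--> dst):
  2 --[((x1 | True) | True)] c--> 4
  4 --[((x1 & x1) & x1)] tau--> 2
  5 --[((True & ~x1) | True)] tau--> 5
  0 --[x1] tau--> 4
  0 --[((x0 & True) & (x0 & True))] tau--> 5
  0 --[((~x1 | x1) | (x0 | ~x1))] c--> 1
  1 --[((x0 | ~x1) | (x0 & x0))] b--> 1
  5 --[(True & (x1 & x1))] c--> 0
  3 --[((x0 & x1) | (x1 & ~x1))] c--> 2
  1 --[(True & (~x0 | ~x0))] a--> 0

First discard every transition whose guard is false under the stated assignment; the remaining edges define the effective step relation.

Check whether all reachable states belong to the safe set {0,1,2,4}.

Inv-set: {0,1,2,4}
R = {0,1,2,4}
  0: ✓
  1: ✓
  2: ✓
  4: ✓

Answer: INVARIANT HOLDS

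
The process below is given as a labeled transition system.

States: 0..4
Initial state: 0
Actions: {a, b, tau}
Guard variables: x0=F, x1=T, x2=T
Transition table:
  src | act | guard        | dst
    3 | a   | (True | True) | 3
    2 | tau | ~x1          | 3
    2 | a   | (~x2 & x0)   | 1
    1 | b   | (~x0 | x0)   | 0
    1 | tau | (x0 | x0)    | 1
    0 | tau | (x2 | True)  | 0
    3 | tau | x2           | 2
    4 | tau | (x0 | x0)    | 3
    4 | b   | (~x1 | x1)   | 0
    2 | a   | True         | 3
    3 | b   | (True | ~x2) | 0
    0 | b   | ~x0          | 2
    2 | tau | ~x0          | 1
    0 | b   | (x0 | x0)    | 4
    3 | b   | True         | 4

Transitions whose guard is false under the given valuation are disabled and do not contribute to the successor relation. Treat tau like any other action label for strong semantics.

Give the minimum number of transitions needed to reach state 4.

Layered search for 4:
  L0 = {0}
  L1 = {2}
  L2 = {1,3}
  L3 = {4}
4 enters at depth 3; path b·a·b

Answer: 3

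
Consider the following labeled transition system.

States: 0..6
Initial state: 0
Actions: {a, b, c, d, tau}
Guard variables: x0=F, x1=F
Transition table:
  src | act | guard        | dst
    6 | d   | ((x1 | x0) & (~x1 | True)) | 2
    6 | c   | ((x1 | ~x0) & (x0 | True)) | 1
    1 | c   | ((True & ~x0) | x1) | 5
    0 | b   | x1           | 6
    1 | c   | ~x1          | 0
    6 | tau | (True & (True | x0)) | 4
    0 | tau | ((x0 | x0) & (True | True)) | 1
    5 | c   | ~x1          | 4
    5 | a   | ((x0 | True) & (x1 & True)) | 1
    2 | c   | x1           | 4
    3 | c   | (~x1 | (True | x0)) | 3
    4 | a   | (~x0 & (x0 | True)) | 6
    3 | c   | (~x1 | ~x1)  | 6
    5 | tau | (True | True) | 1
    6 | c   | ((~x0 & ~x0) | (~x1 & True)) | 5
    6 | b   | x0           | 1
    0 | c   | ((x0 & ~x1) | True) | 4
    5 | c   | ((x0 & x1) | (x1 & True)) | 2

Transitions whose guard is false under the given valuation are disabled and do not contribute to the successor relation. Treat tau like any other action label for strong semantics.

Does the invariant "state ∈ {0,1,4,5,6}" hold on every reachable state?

Answer: INVARIANT HOLDS

Working:
Allowed set {0,1,4,5,6}
Reachable = {0,1,4,5,6}
  0: ok
  1: ok
  4: ok
  5: ok
  6: ok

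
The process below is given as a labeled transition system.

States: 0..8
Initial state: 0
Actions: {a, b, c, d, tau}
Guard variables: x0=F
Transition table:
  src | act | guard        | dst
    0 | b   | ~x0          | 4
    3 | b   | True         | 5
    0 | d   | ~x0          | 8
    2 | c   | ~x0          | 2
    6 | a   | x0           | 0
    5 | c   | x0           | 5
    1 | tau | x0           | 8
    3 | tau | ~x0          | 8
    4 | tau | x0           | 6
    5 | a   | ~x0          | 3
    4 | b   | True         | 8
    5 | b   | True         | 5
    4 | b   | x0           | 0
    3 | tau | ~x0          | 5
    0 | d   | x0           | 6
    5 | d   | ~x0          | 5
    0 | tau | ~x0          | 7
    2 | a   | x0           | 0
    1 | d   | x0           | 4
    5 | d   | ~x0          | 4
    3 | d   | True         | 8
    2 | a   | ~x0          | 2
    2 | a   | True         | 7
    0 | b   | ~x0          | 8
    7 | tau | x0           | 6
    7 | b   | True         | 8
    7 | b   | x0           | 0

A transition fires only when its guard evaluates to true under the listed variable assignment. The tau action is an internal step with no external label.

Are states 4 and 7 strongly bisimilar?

Compute ~ classes (split until stable):
  round 0: {{0,1,2,3,4,5,6,7,8}}
  round 1: {{0,3},{1,6,8},{2},{4,7},{5}}
  round 2: {{0},{1,6,8},{2},{3},{4,7},{5}}
Fixed point at round 3; 6 class(es).
4∈{4,7}, 7∈{4,7}

Answer: BISIMILAR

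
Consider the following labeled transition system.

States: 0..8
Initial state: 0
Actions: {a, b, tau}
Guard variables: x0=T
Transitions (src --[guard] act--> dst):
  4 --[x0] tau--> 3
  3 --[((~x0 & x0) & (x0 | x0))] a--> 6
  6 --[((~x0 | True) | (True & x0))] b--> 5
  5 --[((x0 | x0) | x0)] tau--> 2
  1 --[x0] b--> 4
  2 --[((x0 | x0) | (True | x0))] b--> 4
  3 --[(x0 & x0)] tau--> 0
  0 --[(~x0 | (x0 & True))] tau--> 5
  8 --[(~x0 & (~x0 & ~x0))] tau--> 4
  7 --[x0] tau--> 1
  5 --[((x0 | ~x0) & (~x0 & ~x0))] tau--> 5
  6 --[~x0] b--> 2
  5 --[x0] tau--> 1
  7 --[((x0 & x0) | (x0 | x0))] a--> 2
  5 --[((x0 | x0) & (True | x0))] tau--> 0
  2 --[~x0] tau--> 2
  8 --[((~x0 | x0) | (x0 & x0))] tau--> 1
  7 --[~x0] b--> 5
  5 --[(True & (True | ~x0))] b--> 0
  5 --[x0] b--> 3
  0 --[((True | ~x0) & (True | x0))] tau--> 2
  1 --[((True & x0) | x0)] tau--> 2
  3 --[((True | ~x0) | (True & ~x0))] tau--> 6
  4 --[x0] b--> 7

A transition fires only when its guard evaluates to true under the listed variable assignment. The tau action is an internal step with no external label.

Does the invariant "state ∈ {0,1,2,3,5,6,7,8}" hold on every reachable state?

Safe = {0,1,2,3,5,6,7,8}
R = {0,1,2,3,4,5,6,7}
  0: safe
  1: safe
  2: safe
  3: safe
  4: VIOLATES
  5: safe
  6: safe
  7: safe
witness against invariant: tau·b → 4

Answer: INVARIANT VIOLATED at state 4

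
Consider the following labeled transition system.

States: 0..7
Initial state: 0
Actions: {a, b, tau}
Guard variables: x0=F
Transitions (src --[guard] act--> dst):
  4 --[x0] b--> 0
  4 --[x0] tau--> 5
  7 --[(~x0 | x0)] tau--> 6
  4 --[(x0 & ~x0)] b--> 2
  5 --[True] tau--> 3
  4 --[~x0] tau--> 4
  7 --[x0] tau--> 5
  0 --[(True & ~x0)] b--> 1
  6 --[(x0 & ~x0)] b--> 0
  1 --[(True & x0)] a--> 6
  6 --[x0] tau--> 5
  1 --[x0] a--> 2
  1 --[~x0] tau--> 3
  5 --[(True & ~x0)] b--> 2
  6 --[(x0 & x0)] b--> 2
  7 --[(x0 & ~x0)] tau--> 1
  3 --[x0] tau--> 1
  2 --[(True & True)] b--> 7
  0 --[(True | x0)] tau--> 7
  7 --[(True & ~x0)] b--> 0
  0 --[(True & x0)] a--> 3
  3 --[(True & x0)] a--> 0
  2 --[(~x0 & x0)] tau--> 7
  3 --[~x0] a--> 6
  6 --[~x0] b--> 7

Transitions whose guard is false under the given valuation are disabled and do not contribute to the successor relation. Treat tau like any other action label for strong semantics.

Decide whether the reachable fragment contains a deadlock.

R = {0,1,3,6,7}
  0: b→1  tau→7  [deg 2]
  1: tau→3  [deg 1]
  3: a→6  [deg 1]
  6: b→7  [deg 1]
  7: b→0  tau→6  [deg 2]

Answer: DEADLOCK-FREE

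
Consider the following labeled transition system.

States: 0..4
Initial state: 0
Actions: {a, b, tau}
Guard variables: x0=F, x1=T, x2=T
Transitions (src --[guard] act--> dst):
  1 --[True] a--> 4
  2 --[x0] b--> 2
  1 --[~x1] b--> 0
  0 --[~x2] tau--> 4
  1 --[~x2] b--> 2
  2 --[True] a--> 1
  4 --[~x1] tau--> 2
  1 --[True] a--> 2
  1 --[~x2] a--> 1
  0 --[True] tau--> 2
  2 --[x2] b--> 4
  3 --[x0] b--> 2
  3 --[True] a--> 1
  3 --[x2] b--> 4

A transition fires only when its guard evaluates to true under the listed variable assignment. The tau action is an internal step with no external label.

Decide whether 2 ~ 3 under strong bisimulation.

Answer: BISIMILAR

Trace:
Bisimulation quotient by refinement:
  round 0: {{0,1,2,3,4}}
  round 1: {{0},{1},{2,3},{4}}
Fixed point at round 2; 4 class(es).
[2]={2,3}  [3]={2,3}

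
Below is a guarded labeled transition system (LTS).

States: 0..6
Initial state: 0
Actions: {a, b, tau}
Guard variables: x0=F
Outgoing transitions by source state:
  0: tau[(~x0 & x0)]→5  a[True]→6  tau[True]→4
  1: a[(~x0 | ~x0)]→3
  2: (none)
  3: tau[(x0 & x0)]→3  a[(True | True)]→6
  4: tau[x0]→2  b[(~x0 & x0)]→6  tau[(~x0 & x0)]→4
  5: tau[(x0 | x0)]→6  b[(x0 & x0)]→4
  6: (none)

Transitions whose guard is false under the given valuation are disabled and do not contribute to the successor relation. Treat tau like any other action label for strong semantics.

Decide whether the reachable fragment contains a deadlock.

Answer: DEADLOCK at state 4

Working:
R = {0,4,6}
  0: a→6  tau→4  [deg 2]
  4: ∅  [STUCK]
  6: ∅  [STUCK]
trace reaching 4: tau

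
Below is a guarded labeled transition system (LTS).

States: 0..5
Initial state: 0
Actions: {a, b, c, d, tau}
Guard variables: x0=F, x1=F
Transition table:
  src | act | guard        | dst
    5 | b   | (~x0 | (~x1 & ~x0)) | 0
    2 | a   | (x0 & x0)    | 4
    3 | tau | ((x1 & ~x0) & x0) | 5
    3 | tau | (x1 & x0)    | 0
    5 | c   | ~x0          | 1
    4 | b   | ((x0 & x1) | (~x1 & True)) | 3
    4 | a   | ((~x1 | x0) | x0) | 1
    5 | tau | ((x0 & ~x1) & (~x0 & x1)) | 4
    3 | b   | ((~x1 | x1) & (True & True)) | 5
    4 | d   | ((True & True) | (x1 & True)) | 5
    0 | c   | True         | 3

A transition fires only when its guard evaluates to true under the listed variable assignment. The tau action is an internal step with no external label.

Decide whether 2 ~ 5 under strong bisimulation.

Bisimulation quotient by refinement:
  P[0] = {{0,1,2,3,4,5}}
  P[1] = {{0},{1,2},{3},{4},{5}}
stable after 2 split(s): 5 block(s)
[2]={1,2}  [5]={5}

Answer: NOT BISIMILAR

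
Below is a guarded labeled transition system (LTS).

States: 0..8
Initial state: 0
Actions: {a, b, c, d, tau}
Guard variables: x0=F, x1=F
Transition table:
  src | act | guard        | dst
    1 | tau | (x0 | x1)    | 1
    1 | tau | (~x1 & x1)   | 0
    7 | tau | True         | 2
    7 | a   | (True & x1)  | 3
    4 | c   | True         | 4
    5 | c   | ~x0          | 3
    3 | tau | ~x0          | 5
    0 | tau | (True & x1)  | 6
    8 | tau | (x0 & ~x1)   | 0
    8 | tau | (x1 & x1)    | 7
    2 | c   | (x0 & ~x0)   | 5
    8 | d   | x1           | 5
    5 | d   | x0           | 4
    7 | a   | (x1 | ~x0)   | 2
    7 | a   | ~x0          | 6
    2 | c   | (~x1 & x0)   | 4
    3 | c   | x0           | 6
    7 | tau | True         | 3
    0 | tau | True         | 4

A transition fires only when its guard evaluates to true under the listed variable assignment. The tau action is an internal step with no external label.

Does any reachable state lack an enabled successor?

Answer: DEADLOCK-FREE

Trace:
Reachable = {0,4}
  0: tau→4  [1 out]
  4: c→4  [1 out]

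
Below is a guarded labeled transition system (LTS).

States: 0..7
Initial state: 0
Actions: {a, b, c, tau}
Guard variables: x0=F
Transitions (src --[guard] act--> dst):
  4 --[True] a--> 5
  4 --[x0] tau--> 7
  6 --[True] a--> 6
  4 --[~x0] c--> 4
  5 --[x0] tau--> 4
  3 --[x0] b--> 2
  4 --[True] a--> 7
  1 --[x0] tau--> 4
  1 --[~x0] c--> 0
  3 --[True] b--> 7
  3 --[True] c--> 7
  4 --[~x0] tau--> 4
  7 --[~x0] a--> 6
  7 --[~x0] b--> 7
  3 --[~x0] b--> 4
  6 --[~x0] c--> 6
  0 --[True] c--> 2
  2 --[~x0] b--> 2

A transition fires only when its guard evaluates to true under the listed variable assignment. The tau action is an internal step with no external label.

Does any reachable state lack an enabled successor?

Answer: DEADLOCK-FREE

Trace:
Reachable = {0,2}
  0: c→2  [1 exit(s)]
  2: b→2  [1 exit(s)]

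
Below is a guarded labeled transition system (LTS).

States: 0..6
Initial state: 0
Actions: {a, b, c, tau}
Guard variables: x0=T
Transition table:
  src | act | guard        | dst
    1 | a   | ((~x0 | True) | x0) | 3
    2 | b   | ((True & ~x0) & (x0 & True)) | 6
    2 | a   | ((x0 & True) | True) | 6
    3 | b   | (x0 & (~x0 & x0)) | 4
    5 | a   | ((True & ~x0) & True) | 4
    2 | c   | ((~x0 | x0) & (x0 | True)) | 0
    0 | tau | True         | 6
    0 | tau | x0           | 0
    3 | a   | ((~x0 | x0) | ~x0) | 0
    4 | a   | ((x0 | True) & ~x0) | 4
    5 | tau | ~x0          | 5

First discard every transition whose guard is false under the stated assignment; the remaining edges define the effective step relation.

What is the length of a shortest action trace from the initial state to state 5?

Answer: UNREACHABLE

Analysis:
BFS to 5:
  depth 0: {0}
  depth 1: {6}
5 never appears.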